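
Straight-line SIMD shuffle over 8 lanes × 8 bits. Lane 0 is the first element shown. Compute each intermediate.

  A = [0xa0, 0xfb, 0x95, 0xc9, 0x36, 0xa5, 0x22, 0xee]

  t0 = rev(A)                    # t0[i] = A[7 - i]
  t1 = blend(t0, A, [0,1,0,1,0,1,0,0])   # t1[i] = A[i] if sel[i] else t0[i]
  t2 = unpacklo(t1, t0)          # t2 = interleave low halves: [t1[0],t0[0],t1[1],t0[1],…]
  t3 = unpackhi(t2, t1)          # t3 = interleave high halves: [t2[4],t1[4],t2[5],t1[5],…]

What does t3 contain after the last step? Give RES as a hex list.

RES = [0xa5, 0xc9, 0xa5, 0xa5, 0xc9, 0xfb, 0x36, 0xa0]

→ t0 |ee|22|a5|36|c9|95|fb|a0|
→ t1 |ee|fb|a5|c9|c9|a5|fb|a0|
→ t2 |ee|ee|fb|22|a5|a5|c9|36|
→ t3 |a5|c9|a5|a5|c9|fb|36|a0|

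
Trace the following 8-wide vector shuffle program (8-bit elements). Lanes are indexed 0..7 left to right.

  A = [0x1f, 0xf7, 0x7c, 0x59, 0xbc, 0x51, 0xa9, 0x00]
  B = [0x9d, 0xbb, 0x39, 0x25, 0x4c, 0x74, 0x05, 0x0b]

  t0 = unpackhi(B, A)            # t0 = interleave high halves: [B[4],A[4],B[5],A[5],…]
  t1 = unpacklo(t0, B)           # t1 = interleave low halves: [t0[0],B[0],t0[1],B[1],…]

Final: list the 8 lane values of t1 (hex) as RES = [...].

  t0: 4c bc 74 51 05 a9 0b 00
  t1: 4c 9d bc bb 74 39 51 25

RES = [0x4c, 0x9d, 0xbc, 0xbb, 0x74, 0x39, 0x51, 0x25]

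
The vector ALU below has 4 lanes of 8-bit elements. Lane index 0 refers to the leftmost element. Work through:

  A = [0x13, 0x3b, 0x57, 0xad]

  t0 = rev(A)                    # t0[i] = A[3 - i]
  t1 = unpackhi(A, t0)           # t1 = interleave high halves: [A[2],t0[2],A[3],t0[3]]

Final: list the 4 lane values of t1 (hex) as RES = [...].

RES = [0x57, 0x3b, 0xad, 0x13]

→ t0 |ad|57|3b|13|
→ t1 |57|3b|ad|13|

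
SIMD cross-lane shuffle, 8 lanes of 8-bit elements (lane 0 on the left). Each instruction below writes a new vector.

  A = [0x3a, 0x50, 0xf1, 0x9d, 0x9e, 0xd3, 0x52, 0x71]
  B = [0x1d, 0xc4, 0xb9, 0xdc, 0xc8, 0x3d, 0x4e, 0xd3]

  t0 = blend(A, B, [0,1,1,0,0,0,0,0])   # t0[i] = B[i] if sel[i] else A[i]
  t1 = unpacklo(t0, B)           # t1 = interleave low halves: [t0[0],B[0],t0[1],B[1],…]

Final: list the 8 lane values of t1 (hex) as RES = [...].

RES = [0x3a, 0x1d, 0xc4, 0xc4, 0xb9, 0xb9, 0x9d, 0xdc]

t0 = [0x3a, 0xc4, 0xb9, 0x9d, 0x9e, 0xd3, 0x52, 0x71]
t1 = [0x3a, 0x1d, 0xc4, 0xc4, 0xb9, 0xb9, 0x9d, 0xdc]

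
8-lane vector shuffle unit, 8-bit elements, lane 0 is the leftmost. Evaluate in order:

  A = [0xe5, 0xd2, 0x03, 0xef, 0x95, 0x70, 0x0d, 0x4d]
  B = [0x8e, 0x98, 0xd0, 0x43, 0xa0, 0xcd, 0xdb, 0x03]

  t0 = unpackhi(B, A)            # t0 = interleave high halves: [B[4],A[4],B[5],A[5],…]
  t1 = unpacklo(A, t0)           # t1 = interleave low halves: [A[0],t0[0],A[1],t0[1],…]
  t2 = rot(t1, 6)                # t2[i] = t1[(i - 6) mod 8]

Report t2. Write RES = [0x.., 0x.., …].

→ t0 |a0|95|cd|70|db|0d|03|4d|
→ t1 |e5|a0|d2|95|03|cd|ef|70|
→ t2 |d2|95|03|cd|ef|70|e5|a0|

RES = [0xd2, 0x95, 0x03, 0xcd, 0xef, 0x70, 0xe5, 0xa0]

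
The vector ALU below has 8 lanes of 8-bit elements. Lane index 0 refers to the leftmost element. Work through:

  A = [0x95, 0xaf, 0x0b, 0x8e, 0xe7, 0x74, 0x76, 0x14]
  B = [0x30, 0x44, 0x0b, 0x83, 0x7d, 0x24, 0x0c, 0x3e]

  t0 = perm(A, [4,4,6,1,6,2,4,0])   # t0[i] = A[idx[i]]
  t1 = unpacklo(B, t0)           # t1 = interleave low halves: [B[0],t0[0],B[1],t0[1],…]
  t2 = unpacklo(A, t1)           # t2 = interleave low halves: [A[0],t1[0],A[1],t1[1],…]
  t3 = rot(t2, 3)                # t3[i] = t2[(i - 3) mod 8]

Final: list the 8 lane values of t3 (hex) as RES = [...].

t0 = [0xe7, 0xe7, 0x76, 0xaf, 0x76, 0x0b, 0xe7, 0x95]
t1 = [0x30, 0xe7, 0x44, 0xe7, 0x0b, 0x76, 0x83, 0xaf]
t2 = [0x95, 0x30, 0xaf, 0xe7, 0x0b, 0x44, 0x8e, 0xe7]
t3 = [0x44, 0x8e, 0xe7, 0x95, 0x30, 0xaf, 0xe7, 0x0b]

RES = [ 0x44  0x8e  0xe7  0x95  0x30  0xaf  0xe7  0x0b ]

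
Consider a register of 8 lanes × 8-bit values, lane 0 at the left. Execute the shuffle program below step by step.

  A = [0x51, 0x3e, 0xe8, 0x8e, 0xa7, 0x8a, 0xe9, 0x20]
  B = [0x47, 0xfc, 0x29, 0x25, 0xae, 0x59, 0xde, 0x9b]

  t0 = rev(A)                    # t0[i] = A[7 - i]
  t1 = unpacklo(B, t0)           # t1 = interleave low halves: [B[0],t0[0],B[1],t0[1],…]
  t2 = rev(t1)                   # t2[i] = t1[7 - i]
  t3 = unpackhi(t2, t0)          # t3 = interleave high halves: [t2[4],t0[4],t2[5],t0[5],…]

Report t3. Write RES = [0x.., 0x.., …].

RES = [0xe9, 0x8e, 0xfc, 0xe8, 0x20, 0x3e, 0x47, 0x51]

t0 = [0x20, 0xe9, 0x8a, 0xa7, 0x8e, 0xe8, 0x3e, 0x51]
t1 = [0x47, 0x20, 0xfc, 0xe9, 0x29, 0x8a, 0x25, 0xa7]
t2 = [0xa7, 0x25, 0x8a, 0x29, 0xe9, 0xfc, 0x20, 0x47]
t3 = [0xe9, 0x8e, 0xfc, 0xe8, 0x20, 0x3e, 0x47, 0x51]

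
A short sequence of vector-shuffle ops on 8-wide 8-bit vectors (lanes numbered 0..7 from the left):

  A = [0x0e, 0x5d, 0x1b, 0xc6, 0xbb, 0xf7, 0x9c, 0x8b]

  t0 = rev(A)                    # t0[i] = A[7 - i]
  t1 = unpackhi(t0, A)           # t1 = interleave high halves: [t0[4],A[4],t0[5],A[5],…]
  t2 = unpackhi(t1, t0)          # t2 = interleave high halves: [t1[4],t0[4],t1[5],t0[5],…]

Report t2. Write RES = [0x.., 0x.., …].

RES = [0x5d, 0xc6, 0x9c, 0x1b, 0x0e, 0x5d, 0x8b, 0x0e]

→ t0 |8b|9c|f7|bb|c6|1b|5d|0e|
→ t1 |c6|bb|1b|f7|5d|9c|0e|8b|
→ t2 |5d|c6|9c|1b|0e|5d|8b|0e|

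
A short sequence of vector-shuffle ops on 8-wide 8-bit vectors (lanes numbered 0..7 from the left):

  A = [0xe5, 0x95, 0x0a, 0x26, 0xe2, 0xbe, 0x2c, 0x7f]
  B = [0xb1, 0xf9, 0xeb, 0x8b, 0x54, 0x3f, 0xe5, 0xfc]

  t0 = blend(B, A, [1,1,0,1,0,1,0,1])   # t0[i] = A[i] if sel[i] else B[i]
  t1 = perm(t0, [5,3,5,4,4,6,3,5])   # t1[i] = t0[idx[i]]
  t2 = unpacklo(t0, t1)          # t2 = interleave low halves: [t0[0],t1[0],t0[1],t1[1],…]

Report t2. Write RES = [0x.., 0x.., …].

t0 = [0xe5, 0x95, 0xeb, 0x26, 0x54, 0xbe, 0xe5, 0x7f]
t1 = [0xbe, 0x26, 0xbe, 0x54, 0x54, 0xe5, 0x26, 0xbe]
t2 = [0xe5, 0xbe, 0x95, 0x26, 0xeb, 0xbe, 0x26, 0x54]

RES = [ 0xe5  0xbe  0x95  0x26  0xeb  0xbe  0x26  0x54 ]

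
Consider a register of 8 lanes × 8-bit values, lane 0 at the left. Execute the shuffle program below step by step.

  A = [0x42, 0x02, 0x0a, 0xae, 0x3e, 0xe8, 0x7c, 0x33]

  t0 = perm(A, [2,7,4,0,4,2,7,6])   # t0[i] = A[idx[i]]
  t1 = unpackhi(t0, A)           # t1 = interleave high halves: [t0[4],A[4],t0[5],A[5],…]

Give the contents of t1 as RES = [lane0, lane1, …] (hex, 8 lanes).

RES = [0x3e, 0x3e, 0x0a, 0xe8, 0x33, 0x7c, 0x7c, 0x33]

→ t0 |0a|33|3e|42|3e|0a|33|7c|
→ t1 |3e|3e|0a|e8|33|7c|7c|33|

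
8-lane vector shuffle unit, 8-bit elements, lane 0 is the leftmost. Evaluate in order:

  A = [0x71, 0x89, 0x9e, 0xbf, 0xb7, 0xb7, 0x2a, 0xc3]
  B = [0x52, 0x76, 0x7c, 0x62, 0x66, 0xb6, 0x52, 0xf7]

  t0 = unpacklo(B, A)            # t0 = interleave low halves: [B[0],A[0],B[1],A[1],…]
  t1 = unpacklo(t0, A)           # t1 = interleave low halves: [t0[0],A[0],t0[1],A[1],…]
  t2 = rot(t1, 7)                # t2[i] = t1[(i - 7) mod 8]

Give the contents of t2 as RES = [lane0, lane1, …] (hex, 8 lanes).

  t0: 52 71 76 89 7c 9e 62 bf
  t1: 52 71 71 89 76 9e 89 bf
  t2: 71 71 89 76 9e 89 bf 52

RES = [0x71, 0x71, 0x89, 0x76, 0x9e, 0x89, 0xbf, 0x52]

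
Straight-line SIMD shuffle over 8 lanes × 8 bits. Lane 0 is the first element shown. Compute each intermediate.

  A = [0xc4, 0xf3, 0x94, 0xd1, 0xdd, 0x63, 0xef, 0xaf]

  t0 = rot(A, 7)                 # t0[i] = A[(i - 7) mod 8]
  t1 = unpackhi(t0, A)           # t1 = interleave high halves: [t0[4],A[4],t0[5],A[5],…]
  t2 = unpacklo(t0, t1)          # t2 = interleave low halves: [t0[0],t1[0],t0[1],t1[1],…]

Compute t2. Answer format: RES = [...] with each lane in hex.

→ t0 |f3|94|d1|dd|63|ef|af|c4|
→ t1 |63|dd|ef|63|af|ef|c4|af|
→ t2 |f3|63|94|dd|d1|ef|dd|63|

RES = [ 0xf3  0x63  0x94  0xdd  0xd1  0xef  0xdd  0x63 ]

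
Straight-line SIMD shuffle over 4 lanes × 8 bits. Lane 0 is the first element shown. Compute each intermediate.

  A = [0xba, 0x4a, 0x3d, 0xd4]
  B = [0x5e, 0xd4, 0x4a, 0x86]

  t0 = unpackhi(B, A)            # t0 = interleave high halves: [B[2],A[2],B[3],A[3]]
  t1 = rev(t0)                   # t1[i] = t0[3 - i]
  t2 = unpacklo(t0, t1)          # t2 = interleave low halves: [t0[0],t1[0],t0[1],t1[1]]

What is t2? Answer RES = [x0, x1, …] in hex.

RES = [ 0x4a  0xd4  0x3d  0x86 ]

→ t0 |4a|3d|86|d4|
→ t1 |d4|86|3d|4a|
→ t2 |4a|d4|3d|86|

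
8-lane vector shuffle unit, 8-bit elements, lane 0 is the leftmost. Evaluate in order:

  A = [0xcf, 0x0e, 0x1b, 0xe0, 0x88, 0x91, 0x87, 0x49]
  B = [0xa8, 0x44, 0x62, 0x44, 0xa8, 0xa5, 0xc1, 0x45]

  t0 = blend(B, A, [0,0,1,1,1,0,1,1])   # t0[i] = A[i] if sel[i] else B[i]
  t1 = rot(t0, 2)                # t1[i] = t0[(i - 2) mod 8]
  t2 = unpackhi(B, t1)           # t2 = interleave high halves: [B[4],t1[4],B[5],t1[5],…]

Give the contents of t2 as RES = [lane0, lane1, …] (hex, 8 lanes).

t0 = [0xa8, 0x44, 0x1b, 0xe0, 0x88, 0xa5, 0x87, 0x49]
t1 = [0x87, 0x49, 0xa8, 0x44, 0x1b, 0xe0, 0x88, 0xa5]
t2 = [0xa8, 0x1b, 0xa5, 0xe0, 0xc1, 0x88, 0x45, 0xa5]

RES = [ 0xa8  0x1b  0xa5  0xe0  0xc1  0x88  0x45  0xa5 ]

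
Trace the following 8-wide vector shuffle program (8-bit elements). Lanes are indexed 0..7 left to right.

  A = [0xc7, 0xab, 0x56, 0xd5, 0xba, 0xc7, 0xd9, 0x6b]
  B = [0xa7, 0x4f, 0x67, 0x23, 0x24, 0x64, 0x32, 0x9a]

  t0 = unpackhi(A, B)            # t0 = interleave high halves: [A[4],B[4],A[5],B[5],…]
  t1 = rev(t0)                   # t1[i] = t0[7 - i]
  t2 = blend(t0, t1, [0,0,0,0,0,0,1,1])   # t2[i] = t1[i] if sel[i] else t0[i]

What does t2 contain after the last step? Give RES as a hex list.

→ t0 |ba|24|c7|64|d9|32|6b|9a|
→ t1 |9a|6b|32|d9|64|c7|24|ba|
→ t2 |ba|24|c7|64|d9|32|24|ba|

RES = [ 0xba  0x24  0xc7  0x64  0xd9  0x32  0x24  0xba ]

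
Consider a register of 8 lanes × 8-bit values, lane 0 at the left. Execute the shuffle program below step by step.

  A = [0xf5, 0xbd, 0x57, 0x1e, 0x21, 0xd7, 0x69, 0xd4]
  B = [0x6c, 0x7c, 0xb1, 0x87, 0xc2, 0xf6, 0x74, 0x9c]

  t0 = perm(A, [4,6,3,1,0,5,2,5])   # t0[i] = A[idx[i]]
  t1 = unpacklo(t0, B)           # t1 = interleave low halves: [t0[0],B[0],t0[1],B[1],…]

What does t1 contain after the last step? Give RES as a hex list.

RES = [ 0x21  0x6c  0x69  0x7c  0x1e  0xb1  0xbd  0x87 ]

→ t0 |21|69|1e|bd|f5|d7|57|d7|
→ t1 |21|6c|69|7c|1e|b1|bd|87|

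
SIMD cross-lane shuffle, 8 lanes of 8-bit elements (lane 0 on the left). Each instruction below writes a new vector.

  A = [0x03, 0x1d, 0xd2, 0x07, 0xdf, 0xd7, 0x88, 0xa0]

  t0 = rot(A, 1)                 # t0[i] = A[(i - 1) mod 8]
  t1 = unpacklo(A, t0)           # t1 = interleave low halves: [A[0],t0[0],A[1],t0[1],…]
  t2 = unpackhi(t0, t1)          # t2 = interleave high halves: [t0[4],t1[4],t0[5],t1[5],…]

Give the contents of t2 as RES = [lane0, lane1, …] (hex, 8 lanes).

  t0: a0 03 1d d2 07 df d7 88
  t1: 03 a0 1d 03 d2 1d 07 d2
  t2: 07 d2 df 1d d7 07 88 d2

RES = [ 0x07  0xd2  0xdf  0x1d  0xd7  0x07  0x88  0xd2 ]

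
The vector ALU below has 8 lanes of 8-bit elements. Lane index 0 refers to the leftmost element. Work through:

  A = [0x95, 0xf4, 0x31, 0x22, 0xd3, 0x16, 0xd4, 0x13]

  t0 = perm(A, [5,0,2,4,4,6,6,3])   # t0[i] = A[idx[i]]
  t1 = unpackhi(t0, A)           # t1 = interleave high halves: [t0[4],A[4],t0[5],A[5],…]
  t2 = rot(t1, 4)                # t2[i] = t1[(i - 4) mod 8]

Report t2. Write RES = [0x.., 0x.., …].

RES = [0xd4, 0xd4, 0x22, 0x13, 0xd3, 0xd3, 0xd4, 0x16]

t0 = [0x16, 0x95, 0x31, 0xd3, 0xd3, 0xd4, 0xd4, 0x22]
t1 = [0xd3, 0xd3, 0xd4, 0x16, 0xd4, 0xd4, 0x22, 0x13]
t2 = [0xd4, 0xd4, 0x22, 0x13, 0xd3, 0xd3, 0xd4, 0x16]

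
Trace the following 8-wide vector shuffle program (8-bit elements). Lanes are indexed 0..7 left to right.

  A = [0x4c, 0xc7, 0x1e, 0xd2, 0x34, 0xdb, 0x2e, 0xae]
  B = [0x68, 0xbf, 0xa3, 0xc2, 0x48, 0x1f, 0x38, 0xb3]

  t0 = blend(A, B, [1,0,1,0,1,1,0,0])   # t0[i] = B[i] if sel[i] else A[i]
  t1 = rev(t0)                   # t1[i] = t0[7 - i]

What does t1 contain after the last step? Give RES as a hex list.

RES = [0xae, 0x2e, 0x1f, 0x48, 0xd2, 0xa3, 0xc7, 0x68]

t0 = [0x68, 0xc7, 0xa3, 0xd2, 0x48, 0x1f, 0x2e, 0xae]
t1 = [0xae, 0x2e, 0x1f, 0x48, 0xd2, 0xa3, 0xc7, 0x68]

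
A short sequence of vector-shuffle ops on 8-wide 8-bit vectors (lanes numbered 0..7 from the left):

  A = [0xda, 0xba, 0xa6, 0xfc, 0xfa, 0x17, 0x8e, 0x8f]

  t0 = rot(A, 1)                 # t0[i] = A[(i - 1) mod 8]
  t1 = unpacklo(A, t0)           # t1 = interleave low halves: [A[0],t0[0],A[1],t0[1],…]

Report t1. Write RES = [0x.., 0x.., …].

  t0: 8f da ba a6 fc fa 17 8e
  t1: da 8f ba da a6 ba fc a6

RES = [0xda, 0x8f, 0xba, 0xda, 0xa6, 0xba, 0xfc, 0xa6]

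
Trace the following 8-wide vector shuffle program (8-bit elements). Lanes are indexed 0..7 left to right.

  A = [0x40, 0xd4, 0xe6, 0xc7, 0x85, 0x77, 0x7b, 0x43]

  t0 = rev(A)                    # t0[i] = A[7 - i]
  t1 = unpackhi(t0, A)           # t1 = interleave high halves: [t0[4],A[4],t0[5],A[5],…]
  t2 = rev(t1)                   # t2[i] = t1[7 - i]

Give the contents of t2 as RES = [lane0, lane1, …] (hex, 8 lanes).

RES = [0x43, 0x40, 0x7b, 0xd4, 0x77, 0xe6, 0x85, 0xc7]

→ t0 |43|7b|77|85|c7|e6|d4|40|
→ t1 |c7|85|e6|77|d4|7b|40|43|
→ t2 |43|40|7b|d4|77|e6|85|c7|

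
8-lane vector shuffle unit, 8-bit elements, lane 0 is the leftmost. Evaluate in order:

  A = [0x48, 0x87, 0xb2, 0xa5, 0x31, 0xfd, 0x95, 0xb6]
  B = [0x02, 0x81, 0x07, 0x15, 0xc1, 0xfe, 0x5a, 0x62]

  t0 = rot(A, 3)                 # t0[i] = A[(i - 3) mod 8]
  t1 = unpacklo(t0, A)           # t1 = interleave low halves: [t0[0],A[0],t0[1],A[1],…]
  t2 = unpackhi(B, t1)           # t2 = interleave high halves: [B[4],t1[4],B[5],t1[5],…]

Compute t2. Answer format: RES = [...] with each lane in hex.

RES = [ 0xc1  0xb6  0xfe  0xb2  0x5a  0x48  0x62  0xa5 ]

t0 = [0xfd, 0x95, 0xb6, 0x48, 0x87, 0xb2, 0xa5, 0x31]
t1 = [0xfd, 0x48, 0x95, 0x87, 0xb6, 0xb2, 0x48, 0xa5]
t2 = [0xc1, 0xb6, 0xfe, 0xb2, 0x5a, 0x48, 0x62, 0xa5]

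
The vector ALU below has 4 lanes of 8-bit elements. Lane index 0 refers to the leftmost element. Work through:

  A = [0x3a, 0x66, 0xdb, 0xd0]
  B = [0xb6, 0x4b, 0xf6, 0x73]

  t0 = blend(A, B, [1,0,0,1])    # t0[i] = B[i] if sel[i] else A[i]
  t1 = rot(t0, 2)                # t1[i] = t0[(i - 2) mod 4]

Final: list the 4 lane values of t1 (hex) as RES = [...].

→ t0 |b6|66|db|73|
→ t1 |db|73|b6|66|

RES = [0xdb, 0x73, 0xb6, 0x66]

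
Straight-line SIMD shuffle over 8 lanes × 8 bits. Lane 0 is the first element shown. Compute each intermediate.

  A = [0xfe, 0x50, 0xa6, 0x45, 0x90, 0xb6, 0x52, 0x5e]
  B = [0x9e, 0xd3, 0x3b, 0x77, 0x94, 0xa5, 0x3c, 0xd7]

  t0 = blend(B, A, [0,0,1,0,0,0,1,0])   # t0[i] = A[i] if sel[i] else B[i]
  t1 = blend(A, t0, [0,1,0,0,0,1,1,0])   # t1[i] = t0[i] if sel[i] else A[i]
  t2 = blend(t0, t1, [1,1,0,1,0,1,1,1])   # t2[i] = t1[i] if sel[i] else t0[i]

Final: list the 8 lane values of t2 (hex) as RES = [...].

→ t0 |9e|d3|a6|77|94|a5|52|d7|
→ t1 |fe|d3|a6|45|90|a5|52|5e|
→ t2 |fe|d3|a6|45|94|a5|52|5e|

RES = [ 0xfe  0xd3  0xa6  0x45  0x94  0xa5  0x52  0x5e ]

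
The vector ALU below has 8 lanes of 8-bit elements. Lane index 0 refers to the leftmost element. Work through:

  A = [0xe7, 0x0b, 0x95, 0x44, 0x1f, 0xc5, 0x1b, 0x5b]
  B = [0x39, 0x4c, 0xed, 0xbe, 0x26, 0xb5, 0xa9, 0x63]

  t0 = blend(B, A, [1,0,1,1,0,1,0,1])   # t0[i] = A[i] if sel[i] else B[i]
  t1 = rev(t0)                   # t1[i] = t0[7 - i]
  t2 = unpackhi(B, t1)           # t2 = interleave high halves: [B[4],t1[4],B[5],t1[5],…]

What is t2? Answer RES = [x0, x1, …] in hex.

RES = [ 0x26  0x44  0xb5  0x95  0xa9  0x4c  0x63  0xe7 ]

→ t0 |e7|4c|95|44|26|c5|a9|5b|
→ t1 |5b|a9|c5|26|44|95|4c|e7|
→ t2 |26|44|b5|95|a9|4c|63|e7|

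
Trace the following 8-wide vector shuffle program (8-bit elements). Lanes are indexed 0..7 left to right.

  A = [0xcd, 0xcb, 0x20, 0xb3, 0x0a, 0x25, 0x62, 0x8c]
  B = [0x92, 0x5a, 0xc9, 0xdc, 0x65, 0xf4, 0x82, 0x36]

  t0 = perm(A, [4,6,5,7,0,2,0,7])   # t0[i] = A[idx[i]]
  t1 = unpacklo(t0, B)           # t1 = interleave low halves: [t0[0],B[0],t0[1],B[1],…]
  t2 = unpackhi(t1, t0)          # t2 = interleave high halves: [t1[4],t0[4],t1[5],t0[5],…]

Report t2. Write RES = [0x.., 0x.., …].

  t0: 0a 62 25 8c cd 20 cd 8c
  t1: 0a 92 62 5a 25 c9 8c dc
  t2: 25 cd c9 20 8c cd dc 8c

RES = [ 0x25  0xcd  0xc9  0x20  0x8c  0xcd  0xdc  0x8c ]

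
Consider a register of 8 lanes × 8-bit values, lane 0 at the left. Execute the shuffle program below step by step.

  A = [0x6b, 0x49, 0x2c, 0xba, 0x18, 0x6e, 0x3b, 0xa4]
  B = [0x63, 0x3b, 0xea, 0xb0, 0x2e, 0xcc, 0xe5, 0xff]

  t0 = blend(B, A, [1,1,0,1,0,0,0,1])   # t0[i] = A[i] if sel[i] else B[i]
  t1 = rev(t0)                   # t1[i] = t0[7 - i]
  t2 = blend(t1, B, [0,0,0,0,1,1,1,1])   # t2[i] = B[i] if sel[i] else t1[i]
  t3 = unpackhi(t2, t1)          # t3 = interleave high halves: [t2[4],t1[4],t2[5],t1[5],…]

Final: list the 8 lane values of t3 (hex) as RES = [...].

→ t0 |6b|49|ea|ba|2e|cc|e5|a4|
→ t1 |a4|e5|cc|2e|ba|ea|49|6b|
→ t2 |a4|e5|cc|2e|2e|cc|e5|ff|
→ t3 |2e|ba|cc|ea|e5|49|ff|6b|

RES = [ 0x2e  0xba  0xcc  0xea  0xe5  0x49  0xff  0x6b ]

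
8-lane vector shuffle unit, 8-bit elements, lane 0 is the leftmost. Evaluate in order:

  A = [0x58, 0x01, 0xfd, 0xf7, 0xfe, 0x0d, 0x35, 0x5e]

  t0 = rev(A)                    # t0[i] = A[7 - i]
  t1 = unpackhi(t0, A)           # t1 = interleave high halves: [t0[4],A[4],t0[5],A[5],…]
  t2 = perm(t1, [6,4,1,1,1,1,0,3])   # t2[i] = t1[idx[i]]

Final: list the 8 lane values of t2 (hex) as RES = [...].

RES = [0x58, 0x01, 0xfe, 0xfe, 0xfe, 0xfe, 0xf7, 0x0d]

t0 = [0x5e, 0x35, 0x0d, 0xfe, 0xf7, 0xfd, 0x01, 0x58]
t1 = [0xf7, 0xfe, 0xfd, 0x0d, 0x01, 0x35, 0x58, 0x5e]
t2 = [0x58, 0x01, 0xfe, 0xfe, 0xfe, 0xfe, 0xf7, 0x0d]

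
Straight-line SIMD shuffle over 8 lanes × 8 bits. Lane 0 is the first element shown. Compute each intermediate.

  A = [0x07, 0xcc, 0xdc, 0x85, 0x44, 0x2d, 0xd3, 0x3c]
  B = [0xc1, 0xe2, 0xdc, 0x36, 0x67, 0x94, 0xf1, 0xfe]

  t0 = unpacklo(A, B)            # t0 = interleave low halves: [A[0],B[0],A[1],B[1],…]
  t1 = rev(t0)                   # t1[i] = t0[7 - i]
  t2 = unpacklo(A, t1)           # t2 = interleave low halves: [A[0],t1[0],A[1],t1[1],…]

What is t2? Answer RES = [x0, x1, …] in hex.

t0 = [0x07, 0xc1, 0xcc, 0xe2, 0xdc, 0xdc, 0x85, 0x36]
t1 = [0x36, 0x85, 0xdc, 0xdc, 0xe2, 0xcc, 0xc1, 0x07]
t2 = [0x07, 0x36, 0xcc, 0x85, 0xdc, 0xdc, 0x85, 0xdc]

RES = [ 0x07  0x36  0xcc  0x85  0xdc  0xdc  0x85  0xdc ]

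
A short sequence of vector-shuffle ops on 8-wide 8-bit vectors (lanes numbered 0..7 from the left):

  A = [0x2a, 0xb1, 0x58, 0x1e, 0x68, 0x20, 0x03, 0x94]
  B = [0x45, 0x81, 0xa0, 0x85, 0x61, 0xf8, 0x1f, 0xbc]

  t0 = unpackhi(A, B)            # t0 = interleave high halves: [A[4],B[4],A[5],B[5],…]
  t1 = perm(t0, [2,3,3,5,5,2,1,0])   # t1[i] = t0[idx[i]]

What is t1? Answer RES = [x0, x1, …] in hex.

→ t0 |68|61|20|f8|03|1f|94|bc|
→ t1 |20|f8|f8|1f|1f|20|61|68|

RES = [0x20, 0xf8, 0xf8, 0x1f, 0x1f, 0x20, 0x61, 0x68]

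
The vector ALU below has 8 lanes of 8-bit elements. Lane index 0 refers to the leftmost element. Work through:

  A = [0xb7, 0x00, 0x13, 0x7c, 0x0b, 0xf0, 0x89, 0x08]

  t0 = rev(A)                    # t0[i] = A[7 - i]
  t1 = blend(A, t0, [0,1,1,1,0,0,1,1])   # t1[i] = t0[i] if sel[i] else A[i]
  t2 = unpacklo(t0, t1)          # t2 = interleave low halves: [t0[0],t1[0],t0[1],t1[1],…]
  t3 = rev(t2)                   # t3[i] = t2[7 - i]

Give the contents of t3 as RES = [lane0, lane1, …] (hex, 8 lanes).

RES = [ 0x0b  0x0b  0xf0  0xf0  0x89  0x89  0xb7  0x08 ]

  t0: 08 89 f0 0b 7c 13 00 b7
  t1: b7 89 f0 0b 0b f0 00 b7
  t2: 08 b7 89 89 f0 f0 0b 0b
  t3: 0b 0b f0 f0 89 89 b7 08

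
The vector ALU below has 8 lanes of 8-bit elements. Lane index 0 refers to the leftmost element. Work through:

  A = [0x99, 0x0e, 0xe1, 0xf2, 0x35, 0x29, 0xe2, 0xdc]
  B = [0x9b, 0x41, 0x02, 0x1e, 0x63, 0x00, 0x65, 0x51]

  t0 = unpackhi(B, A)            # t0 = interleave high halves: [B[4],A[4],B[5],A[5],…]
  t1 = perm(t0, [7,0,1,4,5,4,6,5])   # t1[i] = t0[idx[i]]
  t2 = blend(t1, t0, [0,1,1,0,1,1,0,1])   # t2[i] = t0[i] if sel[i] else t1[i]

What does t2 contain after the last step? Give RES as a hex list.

t0 = [0x63, 0x35, 0x00, 0x29, 0x65, 0xe2, 0x51, 0xdc]
t1 = [0xdc, 0x63, 0x35, 0x65, 0xe2, 0x65, 0x51, 0xe2]
t2 = [0xdc, 0x35, 0x00, 0x65, 0x65, 0xe2, 0x51, 0xdc]

RES = [ 0xdc  0x35  0x00  0x65  0x65  0xe2  0x51  0xdc ]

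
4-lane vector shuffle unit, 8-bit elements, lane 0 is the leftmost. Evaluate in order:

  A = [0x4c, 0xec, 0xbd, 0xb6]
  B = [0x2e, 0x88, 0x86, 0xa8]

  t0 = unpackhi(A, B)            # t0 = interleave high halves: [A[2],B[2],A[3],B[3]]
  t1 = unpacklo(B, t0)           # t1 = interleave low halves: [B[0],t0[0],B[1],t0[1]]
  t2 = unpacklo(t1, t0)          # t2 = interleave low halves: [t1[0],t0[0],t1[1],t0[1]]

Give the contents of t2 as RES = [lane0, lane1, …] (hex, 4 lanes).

  t0: bd 86 b6 a8
  t1: 2e bd 88 86
  t2: 2e bd bd 86

RES = [ 0x2e  0xbd  0xbd  0x86 ]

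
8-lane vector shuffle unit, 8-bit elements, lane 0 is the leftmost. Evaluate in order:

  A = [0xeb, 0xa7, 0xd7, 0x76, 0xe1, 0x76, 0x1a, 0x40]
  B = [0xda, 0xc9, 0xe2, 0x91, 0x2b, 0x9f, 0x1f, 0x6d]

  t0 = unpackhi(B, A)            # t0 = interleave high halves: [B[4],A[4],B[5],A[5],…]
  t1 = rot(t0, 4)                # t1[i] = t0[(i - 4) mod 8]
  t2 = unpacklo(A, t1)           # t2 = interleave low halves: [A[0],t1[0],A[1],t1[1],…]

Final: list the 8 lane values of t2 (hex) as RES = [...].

t0 = [0x2b, 0xe1, 0x9f, 0x76, 0x1f, 0x1a, 0x6d, 0x40]
t1 = [0x1f, 0x1a, 0x6d, 0x40, 0x2b, 0xe1, 0x9f, 0x76]
t2 = [0xeb, 0x1f, 0xa7, 0x1a, 0xd7, 0x6d, 0x76, 0x40]

RES = [ 0xeb  0x1f  0xa7  0x1a  0xd7  0x6d  0x76  0x40 ]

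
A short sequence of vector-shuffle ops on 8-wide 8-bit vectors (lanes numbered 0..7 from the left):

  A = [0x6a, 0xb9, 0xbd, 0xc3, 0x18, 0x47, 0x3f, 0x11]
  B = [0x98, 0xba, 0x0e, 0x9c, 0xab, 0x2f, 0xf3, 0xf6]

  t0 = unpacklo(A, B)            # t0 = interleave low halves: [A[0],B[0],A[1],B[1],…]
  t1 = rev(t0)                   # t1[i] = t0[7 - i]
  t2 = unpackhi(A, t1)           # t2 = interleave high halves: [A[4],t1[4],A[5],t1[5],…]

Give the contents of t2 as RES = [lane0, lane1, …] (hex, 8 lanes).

t0 = [0x6a, 0x98, 0xb9, 0xba, 0xbd, 0x0e, 0xc3, 0x9c]
t1 = [0x9c, 0xc3, 0x0e, 0xbd, 0xba, 0xb9, 0x98, 0x6a]
t2 = [0x18, 0xba, 0x47, 0xb9, 0x3f, 0x98, 0x11, 0x6a]

RES = [0x18, 0xba, 0x47, 0xb9, 0x3f, 0x98, 0x11, 0x6a]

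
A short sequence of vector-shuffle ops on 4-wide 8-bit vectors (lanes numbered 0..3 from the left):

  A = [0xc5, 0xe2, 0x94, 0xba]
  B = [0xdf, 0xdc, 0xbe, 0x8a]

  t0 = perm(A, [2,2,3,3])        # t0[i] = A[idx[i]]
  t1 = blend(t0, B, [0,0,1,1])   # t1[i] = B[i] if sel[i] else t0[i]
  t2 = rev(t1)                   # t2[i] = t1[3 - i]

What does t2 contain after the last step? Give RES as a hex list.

t0 = [0x94, 0x94, 0xba, 0xba]
t1 = [0x94, 0x94, 0xbe, 0x8a]
t2 = [0x8a, 0xbe, 0x94, 0x94]

RES = [0x8a, 0xbe, 0x94, 0x94]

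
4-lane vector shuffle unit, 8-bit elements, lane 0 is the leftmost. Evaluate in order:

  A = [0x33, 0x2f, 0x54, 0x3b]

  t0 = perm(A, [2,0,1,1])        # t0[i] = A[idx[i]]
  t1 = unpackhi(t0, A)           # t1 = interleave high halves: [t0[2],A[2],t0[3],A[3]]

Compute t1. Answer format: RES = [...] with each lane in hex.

RES = [ 0x2f  0x54  0x2f  0x3b ]

  t0: 54 33 2f 2f
  t1: 2f 54 2f 3b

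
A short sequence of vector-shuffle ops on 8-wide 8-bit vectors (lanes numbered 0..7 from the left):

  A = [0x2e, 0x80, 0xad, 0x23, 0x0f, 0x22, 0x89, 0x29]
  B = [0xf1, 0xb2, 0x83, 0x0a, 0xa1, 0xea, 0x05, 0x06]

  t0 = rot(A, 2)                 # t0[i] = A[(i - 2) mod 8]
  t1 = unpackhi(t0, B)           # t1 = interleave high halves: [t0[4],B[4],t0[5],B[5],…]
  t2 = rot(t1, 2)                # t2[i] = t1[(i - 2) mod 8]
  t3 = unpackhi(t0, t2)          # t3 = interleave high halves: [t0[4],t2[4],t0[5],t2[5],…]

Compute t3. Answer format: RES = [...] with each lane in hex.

RES = [ 0xad  0x23  0x23  0xea  0x0f  0x0f  0x22  0x05 ]

→ t0 |89|29|2e|80|ad|23|0f|22|
→ t1 |ad|a1|23|ea|0f|05|22|06|
→ t2 |22|06|ad|a1|23|ea|0f|05|
→ t3 |ad|23|23|ea|0f|0f|22|05|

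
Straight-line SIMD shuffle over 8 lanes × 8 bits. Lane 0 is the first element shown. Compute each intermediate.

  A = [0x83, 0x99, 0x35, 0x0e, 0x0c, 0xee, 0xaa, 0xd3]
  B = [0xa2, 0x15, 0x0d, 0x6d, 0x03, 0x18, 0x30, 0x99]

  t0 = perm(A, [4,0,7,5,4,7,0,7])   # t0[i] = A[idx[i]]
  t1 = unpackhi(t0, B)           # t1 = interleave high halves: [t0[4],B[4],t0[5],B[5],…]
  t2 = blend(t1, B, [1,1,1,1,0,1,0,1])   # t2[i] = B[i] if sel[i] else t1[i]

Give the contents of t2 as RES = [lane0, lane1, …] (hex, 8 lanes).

RES = [ 0xa2  0x15  0x0d  0x6d  0x83  0x18  0xd3  0x99 ]

t0 = [0x0c, 0x83, 0xd3, 0xee, 0x0c, 0xd3, 0x83, 0xd3]
t1 = [0x0c, 0x03, 0xd3, 0x18, 0x83, 0x30, 0xd3, 0x99]
t2 = [0xa2, 0x15, 0x0d, 0x6d, 0x83, 0x18, 0xd3, 0x99]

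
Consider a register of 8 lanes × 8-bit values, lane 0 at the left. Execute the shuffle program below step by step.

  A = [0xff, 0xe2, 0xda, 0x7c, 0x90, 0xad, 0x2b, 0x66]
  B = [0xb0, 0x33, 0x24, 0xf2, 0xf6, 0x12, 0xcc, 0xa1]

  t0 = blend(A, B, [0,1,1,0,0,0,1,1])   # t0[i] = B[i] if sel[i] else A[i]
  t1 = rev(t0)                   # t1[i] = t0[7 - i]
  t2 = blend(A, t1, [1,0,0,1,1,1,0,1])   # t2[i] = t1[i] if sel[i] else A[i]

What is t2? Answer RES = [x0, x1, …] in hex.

RES = [0xa1, 0xe2, 0xda, 0x90, 0x7c, 0x24, 0x2b, 0xff]

  t0: ff 33 24 7c 90 ad cc a1
  t1: a1 cc ad 90 7c 24 33 ff
  t2: a1 e2 da 90 7c 24 2b ff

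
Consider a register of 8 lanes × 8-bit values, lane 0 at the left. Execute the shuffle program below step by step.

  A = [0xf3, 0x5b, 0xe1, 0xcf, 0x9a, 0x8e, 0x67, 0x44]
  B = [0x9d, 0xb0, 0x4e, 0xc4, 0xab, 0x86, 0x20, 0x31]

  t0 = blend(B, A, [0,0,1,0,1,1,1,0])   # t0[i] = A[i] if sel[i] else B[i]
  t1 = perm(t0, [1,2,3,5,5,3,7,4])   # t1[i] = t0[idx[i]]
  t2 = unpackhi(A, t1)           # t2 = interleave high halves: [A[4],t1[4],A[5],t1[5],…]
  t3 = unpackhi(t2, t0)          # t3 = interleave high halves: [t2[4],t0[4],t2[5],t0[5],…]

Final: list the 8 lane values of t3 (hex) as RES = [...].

  t0: 9d b0 e1 c4 9a 8e 67 31
  t1: b0 e1 c4 8e 8e c4 31 9a
  t2: 9a 8e 8e c4 67 31 44 9a
  t3: 67 9a 31 8e 44 67 9a 31

RES = [ 0x67  0x9a  0x31  0x8e  0x44  0x67  0x9a  0x31 ]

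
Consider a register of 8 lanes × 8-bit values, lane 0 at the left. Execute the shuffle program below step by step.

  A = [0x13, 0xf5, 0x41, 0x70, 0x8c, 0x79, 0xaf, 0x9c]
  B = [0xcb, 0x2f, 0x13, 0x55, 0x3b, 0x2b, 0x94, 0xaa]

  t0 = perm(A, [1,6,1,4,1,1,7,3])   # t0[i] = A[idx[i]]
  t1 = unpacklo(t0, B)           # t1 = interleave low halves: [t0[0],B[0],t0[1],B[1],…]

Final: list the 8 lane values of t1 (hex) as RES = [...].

  t0: f5 af f5 8c f5 f5 9c 70
  t1: f5 cb af 2f f5 13 8c 55

RES = [ 0xf5  0xcb  0xaf  0x2f  0xf5  0x13  0x8c  0x55 ]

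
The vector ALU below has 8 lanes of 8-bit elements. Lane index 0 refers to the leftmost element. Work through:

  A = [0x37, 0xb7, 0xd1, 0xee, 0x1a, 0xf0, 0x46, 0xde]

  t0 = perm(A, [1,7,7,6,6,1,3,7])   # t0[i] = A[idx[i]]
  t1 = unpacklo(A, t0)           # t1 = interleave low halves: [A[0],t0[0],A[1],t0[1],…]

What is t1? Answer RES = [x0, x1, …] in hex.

→ t0 |b7|de|de|46|46|b7|ee|de|
→ t1 |37|b7|b7|de|d1|de|ee|46|

RES = [0x37, 0xb7, 0xb7, 0xde, 0xd1, 0xde, 0xee, 0x46]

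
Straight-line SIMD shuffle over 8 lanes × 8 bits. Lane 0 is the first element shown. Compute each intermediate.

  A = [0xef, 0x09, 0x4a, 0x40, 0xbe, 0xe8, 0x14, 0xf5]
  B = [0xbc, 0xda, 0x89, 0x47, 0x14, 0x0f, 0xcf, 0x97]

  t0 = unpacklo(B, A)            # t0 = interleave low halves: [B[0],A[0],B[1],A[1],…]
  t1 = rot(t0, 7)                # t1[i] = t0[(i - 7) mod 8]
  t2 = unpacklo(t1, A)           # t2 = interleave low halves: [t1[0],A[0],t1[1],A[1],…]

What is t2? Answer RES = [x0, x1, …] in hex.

  t0: bc ef da 09 89 4a 47 40
  t1: ef da 09 89 4a 47 40 bc
  t2: ef ef da 09 09 4a 89 40

RES = [0xef, 0xef, 0xda, 0x09, 0x09, 0x4a, 0x89, 0x40]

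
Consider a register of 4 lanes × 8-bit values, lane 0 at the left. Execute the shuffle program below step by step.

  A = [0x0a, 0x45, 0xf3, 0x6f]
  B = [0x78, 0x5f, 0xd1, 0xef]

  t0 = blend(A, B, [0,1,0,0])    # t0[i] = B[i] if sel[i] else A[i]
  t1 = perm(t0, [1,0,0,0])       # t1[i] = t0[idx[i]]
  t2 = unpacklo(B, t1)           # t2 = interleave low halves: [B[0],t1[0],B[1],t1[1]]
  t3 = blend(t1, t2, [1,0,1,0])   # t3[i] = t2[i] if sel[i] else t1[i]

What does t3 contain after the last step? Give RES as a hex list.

RES = [ 0x78  0x0a  0x5f  0x0a ]

t0 = [0x0a, 0x5f, 0xf3, 0x6f]
t1 = [0x5f, 0x0a, 0x0a, 0x0a]
t2 = [0x78, 0x5f, 0x5f, 0x0a]
t3 = [0x78, 0x0a, 0x5f, 0x0a]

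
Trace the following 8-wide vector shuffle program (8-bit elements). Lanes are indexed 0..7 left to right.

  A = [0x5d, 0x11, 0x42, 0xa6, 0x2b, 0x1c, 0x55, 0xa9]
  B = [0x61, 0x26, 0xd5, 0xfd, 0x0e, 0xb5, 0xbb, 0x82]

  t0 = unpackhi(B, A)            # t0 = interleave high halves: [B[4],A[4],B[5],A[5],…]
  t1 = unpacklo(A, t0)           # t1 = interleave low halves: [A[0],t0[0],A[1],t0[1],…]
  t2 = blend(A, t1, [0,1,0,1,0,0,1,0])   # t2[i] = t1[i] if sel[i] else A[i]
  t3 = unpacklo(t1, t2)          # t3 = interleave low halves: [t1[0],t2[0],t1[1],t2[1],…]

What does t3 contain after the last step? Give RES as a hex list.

  t0: 0e 2b b5 1c bb 55 82 a9
  t1: 5d 0e 11 2b 42 b5 a6 1c
  t2: 5d 0e 42 2b 2b 1c a6 a9
  t3: 5d 5d 0e 0e 11 42 2b 2b

RES = [ 0x5d  0x5d  0x0e  0x0e  0x11  0x42  0x2b  0x2b ]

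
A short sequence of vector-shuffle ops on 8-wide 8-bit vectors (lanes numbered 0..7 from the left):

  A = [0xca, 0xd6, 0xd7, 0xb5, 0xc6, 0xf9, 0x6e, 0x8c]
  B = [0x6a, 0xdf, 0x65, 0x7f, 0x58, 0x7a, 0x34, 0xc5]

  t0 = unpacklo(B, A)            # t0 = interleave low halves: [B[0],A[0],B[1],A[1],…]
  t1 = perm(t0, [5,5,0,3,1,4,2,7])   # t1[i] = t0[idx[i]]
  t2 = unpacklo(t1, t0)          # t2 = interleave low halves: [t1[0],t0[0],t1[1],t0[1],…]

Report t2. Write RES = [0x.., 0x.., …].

  t0: 6a ca df d6 65 d7 7f b5
  t1: d7 d7 6a d6 ca 65 df b5
  t2: d7 6a d7 ca 6a df d6 d6

RES = [0xd7, 0x6a, 0xd7, 0xca, 0x6a, 0xdf, 0xd6, 0xd6]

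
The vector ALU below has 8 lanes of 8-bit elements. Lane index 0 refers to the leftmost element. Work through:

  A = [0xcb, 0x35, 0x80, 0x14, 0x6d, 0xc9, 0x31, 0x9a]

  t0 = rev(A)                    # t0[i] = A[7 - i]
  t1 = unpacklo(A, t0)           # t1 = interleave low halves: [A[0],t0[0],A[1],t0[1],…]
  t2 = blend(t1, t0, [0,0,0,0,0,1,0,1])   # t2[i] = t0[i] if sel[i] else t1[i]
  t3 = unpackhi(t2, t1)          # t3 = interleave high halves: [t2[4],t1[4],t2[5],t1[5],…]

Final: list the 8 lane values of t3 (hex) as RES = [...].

t0 = [0x9a, 0x31, 0xc9, 0x6d, 0x14, 0x80, 0x35, 0xcb]
t1 = [0xcb, 0x9a, 0x35, 0x31, 0x80, 0xc9, 0x14, 0x6d]
t2 = [0xcb, 0x9a, 0x35, 0x31, 0x80, 0x80, 0x14, 0xcb]
t3 = [0x80, 0x80, 0x80, 0xc9, 0x14, 0x14, 0xcb, 0x6d]

RES = [ 0x80  0x80  0x80  0xc9  0x14  0x14  0xcb  0x6d ]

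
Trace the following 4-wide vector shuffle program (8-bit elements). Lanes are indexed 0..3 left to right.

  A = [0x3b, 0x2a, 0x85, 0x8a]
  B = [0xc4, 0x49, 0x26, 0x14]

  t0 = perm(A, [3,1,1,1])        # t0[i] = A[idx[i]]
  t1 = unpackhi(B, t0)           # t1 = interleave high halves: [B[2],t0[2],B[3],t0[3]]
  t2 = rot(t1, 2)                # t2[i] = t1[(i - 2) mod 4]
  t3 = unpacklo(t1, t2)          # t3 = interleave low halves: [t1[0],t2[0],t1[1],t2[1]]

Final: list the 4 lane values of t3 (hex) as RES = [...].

RES = [0x26, 0x14, 0x2a, 0x2a]

→ t0 |8a|2a|2a|2a|
→ t1 |26|2a|14|2a|
→ t2 |14|2a|26|2a|
→ t3 |26|14|2a|2a|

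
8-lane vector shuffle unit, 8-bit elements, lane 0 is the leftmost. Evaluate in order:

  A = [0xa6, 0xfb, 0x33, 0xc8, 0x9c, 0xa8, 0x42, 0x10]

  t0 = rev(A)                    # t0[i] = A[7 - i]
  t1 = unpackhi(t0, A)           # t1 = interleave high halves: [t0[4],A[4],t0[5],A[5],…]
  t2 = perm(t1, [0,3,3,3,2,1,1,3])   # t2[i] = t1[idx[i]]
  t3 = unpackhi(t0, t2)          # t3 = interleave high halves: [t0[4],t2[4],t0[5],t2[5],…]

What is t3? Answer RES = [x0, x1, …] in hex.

RES = [0xc8, 0x33, 0x33, 0x9c, 0xfb, 0x9c, 0xa6, 0xa8]

→ t0 |10|42|a8|9c|c8|33|fb|a6|
→ t1 |c8|9c|33|a8|fb|42|a6|10|
→ t2 |c8|a8|a8|a8|33|9c|9c|a8|
→ t3 |c8|33|33|9c|fb|9c|a6|a8|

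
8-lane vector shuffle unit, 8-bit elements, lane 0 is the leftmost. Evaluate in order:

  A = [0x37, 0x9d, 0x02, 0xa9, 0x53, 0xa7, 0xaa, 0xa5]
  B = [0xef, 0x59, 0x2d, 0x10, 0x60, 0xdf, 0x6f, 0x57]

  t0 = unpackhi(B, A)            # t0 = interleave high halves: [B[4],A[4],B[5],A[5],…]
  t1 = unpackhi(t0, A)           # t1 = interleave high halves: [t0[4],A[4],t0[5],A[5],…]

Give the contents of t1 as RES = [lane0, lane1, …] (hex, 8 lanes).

t0 = [0x60, 0x53, 0xdf, 0xa7, 0x6f, 0xaa, 0x57, 0xa5]
t1 = [0x6f, 0x53, 0xaa, 0xa7, 0x57, 0xaa, 0xa5, 0xa5]

RES = [0x6f, 0x53, 0xaa, 0xa7, 0x57, 0xaa, 0xa5, 0xa5]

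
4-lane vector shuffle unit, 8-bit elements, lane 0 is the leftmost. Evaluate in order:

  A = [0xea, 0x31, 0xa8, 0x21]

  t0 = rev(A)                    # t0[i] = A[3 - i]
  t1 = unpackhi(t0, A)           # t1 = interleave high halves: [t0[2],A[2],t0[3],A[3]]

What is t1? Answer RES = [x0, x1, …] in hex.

RES = [ 0x31  0xa8  0xea  0x21 ]

t0 = [0x21, 0xa8, 0x31, 0xea]
t1 = [0x31, 0xa8, 0xea, 0x21]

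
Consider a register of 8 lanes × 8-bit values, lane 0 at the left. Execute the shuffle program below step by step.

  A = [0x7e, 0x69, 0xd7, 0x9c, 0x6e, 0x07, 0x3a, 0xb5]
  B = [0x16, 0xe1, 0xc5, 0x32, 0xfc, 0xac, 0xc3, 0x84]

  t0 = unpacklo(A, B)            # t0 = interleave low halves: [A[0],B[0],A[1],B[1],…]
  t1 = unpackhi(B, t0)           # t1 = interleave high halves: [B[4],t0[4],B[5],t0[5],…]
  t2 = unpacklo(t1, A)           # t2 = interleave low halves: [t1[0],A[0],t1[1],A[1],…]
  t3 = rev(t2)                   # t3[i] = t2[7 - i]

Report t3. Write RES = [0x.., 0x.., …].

RES = [0x9c, 0xc5, 0xd7, 0xac, 0x69, 0xd7, 0x7e, 0xfc]

t0 = [0x7e, 0x16, 0x69, 0xe1, 0xd7, 0xc5, 0x9c, 0x32]
t1 = [0xfc, 0xd7, 0xac, 0xc5, 0xc3, 0x9c, 0x84, 0x32]
t2 = [0xfc, 0x7e, 0xd7, 0x69, 0xac, 0xd7, 0xc5, 0x9c]
t3 = [0x9c, 0xc5, 0xd7, 0xac, 0x69, 0xd7, 0x7e, 0xfc]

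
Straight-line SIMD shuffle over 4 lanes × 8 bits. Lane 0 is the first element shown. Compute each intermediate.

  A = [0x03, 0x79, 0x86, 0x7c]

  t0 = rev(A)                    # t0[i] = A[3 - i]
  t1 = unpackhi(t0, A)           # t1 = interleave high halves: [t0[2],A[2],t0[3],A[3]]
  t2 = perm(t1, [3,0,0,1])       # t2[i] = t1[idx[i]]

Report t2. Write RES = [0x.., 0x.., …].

RES = [0x7c, 0x79, 0x79, 0x86]

→ t0 |7c|86|79|03|
→ t1 |79|86|03|7c|
→ t2 |7c|79|79|86|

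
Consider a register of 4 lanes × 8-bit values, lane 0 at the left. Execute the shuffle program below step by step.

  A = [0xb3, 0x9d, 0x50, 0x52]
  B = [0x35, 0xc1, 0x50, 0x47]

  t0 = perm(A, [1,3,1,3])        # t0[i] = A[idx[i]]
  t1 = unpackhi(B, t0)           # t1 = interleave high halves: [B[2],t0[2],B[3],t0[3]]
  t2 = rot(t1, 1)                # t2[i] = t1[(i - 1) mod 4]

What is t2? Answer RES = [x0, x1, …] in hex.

  t0: 9d 52 9d 52
  t1: 50 9d 47 52
  t2: 52 50 9d 47

RES = [0x52, 0x50, 0x9d, 0x47]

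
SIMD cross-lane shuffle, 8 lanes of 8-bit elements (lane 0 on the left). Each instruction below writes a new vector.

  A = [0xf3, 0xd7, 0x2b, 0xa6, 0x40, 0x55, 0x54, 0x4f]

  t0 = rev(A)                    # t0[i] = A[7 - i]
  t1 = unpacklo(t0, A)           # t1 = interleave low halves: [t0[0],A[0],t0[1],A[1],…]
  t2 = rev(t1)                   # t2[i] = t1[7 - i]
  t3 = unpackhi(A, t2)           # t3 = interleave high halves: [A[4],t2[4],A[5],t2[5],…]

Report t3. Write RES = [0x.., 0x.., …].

RES = [ 0x40  0xd7  0x55  0x54  0x54  0xf3  0x4f  0x4f ]

t0 = [0x4f, 0x54, 0x55, 0x40, 0xa6, 0x2b, 0xd7, 0xf3]
t1 = [0x4f, 0xf3, 0x54, 0xd7, 0x55, 0x2b, 0x40, 0xa6]
t2 = [0xa6, 0x40, 0x2b, 0x55, 0xd7, 0x54, 0xf3, 0x4f]
t3 = [0x40, 0xd7, 0x55, 0x54, 0x54, 0xf3, 0x4f, 0x4f]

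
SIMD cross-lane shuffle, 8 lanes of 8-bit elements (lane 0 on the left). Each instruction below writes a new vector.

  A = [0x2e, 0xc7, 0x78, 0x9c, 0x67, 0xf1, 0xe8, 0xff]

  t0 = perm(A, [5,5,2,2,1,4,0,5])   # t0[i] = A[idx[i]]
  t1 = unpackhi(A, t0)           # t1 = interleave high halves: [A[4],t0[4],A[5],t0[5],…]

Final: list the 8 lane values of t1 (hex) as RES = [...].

t0 = [0xf1, 0xf1, 0x78, 0x78, 0xc7, 0x67, 0x2e, 0xf1]
t1 = [0x67, 0xc7, 0xf1, 0x67, 0xe8, 0x2e, 0xff, 0xf1]

RES = [0x67, 0xc7, 0xf1, 0x67, 0xe8, 0x2e, 0xff, 0xf1]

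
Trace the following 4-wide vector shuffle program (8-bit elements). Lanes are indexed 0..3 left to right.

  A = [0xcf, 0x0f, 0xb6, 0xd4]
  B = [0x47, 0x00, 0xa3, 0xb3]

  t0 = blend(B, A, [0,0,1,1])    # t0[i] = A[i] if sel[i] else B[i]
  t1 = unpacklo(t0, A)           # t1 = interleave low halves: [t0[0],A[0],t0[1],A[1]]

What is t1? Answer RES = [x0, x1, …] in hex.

  t0: 47 00 b6 d4
  t1: 47 cf 00 0f

RES = [ 0x47  0xcf  0x00  0x0f ]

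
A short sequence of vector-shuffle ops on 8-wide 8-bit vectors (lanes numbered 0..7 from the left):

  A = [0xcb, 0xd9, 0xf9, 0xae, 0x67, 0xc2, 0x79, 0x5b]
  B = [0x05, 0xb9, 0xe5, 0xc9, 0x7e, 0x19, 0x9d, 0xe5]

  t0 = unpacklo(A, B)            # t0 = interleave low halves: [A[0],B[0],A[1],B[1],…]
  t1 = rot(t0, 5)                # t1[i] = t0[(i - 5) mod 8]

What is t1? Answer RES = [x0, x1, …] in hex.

  t0: cb 05 d9 b9 f9 e5 ae c9
  t1: b9 f9 e5 ae c9 cb 05 d9

RES = [0xb9, 0xf9, 0xe5, 0xae, 0xc9, 0xcb, 0x05, 0xd9]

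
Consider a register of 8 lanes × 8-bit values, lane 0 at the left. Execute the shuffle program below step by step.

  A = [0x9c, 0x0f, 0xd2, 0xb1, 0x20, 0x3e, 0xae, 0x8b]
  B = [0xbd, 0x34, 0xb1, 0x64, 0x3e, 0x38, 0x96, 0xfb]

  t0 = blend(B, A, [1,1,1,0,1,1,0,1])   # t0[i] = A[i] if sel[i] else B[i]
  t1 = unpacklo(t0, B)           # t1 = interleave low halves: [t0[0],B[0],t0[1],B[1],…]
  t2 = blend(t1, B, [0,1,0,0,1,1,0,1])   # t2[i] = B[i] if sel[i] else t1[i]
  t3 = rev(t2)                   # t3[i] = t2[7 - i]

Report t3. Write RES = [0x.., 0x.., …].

RES = [0xfb, 0x64, 0x38, 0x3e, 0x34, 0x0f, 0x34, 0x9c]

  t0: 9c 0f d2 64 20 3e 96 8b
  t1: 9c bd 0f 34 d2 b1 64 64
  t2: 9c 34 0f 34 3e 38 64 fb
  t3: fb 64 38 3e 34 0f 34 9c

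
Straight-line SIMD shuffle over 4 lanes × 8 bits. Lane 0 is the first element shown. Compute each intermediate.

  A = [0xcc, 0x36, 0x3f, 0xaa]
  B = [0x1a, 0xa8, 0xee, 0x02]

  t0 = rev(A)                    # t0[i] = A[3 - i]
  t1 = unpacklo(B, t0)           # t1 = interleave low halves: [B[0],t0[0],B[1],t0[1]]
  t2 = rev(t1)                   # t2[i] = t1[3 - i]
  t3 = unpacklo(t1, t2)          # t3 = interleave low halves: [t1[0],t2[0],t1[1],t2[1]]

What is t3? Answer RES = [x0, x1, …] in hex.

RES = [ 0x1a  0x3f  0xaa  0xa8 ]

→ t0 |aa|3f|36|cc|
→ t1 |1a|aa|a8|3f|
→ t2 |3f|a8|aa|1a|
→ t3 |1a|3f|aa|a8|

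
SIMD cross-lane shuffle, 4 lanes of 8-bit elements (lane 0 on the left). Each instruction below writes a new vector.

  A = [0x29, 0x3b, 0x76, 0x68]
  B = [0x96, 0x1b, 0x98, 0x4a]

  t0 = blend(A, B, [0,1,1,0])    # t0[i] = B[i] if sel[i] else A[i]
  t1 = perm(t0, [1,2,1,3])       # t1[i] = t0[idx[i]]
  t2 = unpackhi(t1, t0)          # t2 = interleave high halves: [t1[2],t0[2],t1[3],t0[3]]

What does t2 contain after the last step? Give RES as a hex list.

→ t0 |29|1b|98|68|
→ t1 |1b|98|1b|68|
→ t2 |1b|98|68|68|

RES = [0x1b, 0x98, 0x68, 0x68]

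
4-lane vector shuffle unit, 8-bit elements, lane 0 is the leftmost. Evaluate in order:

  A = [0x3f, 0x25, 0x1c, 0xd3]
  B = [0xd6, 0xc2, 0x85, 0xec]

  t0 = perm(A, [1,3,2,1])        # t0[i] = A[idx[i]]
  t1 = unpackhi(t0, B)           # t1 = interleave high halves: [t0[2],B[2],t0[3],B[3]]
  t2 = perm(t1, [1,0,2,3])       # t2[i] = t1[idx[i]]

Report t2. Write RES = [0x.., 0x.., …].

t0 = [0x25, 0xd3, 0x1c, 0x25]
t1 = [0x1c, 0x85, 0x25, 0xec]
t2 = [0x85, 0x1c, 0x25, 0xec]

RES = [ 0x85  0x1c  0x25  0xec ]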